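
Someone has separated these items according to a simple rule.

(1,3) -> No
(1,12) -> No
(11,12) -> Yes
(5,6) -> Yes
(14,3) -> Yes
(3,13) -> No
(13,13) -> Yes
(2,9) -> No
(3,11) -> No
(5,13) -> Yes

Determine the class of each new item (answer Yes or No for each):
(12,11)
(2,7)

Every 'Yes' example satisfies: first ≥ 5. None of the 'No' examples do.
(12,11) → first 12 → Yes.
(2,7) → first 2 → No.

Yes, No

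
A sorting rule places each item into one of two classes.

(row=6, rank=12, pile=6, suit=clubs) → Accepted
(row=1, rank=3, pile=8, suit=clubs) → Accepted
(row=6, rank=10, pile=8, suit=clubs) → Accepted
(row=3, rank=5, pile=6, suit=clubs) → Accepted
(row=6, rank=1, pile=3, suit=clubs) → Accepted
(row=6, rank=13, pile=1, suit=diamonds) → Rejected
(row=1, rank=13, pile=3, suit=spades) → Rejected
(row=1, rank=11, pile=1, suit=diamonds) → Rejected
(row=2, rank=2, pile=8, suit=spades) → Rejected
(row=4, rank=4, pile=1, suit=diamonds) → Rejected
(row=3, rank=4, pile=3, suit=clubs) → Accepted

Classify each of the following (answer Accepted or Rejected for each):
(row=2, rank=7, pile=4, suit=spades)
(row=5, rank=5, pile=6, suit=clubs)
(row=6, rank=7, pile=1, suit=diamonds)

Every 'Accepted' example satisfies: suit is clubs. None of the 'Rejected' examples do.

Rejected, Accepted, Rejected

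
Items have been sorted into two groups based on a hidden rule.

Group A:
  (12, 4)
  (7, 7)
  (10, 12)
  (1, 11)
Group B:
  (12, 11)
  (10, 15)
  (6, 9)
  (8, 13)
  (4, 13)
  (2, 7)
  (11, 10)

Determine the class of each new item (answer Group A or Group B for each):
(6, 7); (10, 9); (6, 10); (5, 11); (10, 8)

Group B, Group B, Group A, Group A, Group A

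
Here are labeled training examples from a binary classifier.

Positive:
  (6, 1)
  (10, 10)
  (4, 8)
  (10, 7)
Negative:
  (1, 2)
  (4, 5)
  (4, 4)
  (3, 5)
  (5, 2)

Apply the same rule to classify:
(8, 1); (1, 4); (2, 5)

The distinguishing property — max ≥ 6 — holds for all the 'Positive' cases and none of the 'Negative' cases.
(8, 1) — max 8, hence Positive. (1, 4) — max 4, hence Negative. (2, 5) — max 5, hence Negative.

Positive, Negative, Negative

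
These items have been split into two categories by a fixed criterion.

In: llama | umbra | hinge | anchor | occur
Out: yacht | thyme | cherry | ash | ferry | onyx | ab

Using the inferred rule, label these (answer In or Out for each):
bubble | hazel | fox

The common property of the 'In' items is: has ≥ 2 vowels. No 'Out' item has it.

In, In, Out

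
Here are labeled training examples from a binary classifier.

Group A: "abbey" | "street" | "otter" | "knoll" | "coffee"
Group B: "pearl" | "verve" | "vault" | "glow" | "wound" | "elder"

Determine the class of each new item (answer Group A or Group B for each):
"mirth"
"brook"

Checking candidate rules against both groups, what survives is: has a double letter.
"mirth": Group B (no doubled letter).
"brook": Group A ('oo' doubled).

Group B, Group A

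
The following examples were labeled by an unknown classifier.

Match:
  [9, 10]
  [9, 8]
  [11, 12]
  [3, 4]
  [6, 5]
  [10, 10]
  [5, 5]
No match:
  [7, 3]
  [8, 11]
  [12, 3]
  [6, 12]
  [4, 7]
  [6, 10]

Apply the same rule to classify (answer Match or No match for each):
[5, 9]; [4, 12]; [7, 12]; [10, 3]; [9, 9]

No match, No match, No match, No match, Match

All 'Match' examples share one property — |first − second| ≤ 1 — and every 'No match' example lacks it.
[5, 9]: |5−9| = 4, fails the rule → No match.
[4, 12]: |4−12| = 8, fails the rule → No match.
[7, 12]: |7−12| = 5, fails the rule → No match.
[10, 3]: |10−3| = 7, fails the rule → No match.
[9, 9]: |9−9| = 0, fits → Match.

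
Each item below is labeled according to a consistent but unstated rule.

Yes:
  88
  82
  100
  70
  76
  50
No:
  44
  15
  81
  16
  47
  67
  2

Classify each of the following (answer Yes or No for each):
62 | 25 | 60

Yes, No, Yes

All 'Yes' examples share one property — even AND at least 47 — and every 'No' example lacks it.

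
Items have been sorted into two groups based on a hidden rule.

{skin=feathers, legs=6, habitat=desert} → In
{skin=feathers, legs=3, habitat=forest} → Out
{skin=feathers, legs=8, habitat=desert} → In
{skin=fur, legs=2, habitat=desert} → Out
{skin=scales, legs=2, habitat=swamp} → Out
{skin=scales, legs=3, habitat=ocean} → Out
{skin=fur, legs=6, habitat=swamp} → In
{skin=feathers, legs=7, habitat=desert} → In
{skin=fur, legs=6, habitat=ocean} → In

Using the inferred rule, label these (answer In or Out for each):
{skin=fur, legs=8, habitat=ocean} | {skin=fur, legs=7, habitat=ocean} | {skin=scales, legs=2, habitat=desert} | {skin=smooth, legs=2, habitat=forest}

'In' ⟺ legs ≥ 6.
In: {skin=fur, legs=8, habitat=ocean}, since legs = 8. In: {skin=fur, legs=7, habitat=ocean}, since legs = 7. Out: {skin=scales, legs=2, habitat=desert}, since legs = 2. Out: {skin=smooth, legs=2, habitat=forest}, since legs = 2.

In, In, Out, Out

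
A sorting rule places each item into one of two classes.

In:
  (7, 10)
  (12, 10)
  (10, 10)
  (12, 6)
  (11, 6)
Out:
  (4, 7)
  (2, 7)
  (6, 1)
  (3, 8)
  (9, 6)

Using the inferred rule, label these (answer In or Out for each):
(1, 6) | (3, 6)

The classifier is using: sum ≥ 17.
(1, 6) → 1+6 = 7 → Out.
(3, 6) → 3+6 = 9 → Out.

Out, Out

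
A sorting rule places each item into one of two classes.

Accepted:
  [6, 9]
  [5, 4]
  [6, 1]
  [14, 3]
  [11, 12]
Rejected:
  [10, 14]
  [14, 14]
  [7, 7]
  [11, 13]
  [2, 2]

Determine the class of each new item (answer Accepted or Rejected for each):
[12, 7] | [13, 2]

Accepted, Accepted

Looking at the examples, the only property every 'Accepted' case has and every 'Rejected' case lacks is: sum is odd.
[12, 7] → 12+7 = 19 → Accepted.
[13, 2] → 13+2 = 15 → Accepted.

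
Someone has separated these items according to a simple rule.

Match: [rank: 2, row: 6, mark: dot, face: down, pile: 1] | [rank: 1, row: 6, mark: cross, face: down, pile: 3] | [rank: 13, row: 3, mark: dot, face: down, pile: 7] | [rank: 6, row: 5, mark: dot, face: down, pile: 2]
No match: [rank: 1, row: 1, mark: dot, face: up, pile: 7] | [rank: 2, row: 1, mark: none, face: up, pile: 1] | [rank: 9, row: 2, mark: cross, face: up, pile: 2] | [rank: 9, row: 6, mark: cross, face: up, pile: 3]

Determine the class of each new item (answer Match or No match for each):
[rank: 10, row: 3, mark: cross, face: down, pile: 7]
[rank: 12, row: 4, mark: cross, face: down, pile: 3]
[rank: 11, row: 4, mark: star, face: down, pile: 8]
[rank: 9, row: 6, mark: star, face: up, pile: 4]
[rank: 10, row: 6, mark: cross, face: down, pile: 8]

Match, Match, Match, No match, Match

'Match' ⟺ face is down.
[rank: 10, row: 3, mark: cross, face: down, pile: 7] → face is down → Match.
[rank: 12, row: 4, mark: cross, face: down, pile: 3] → face is down → Match.
[rank: 11, row: 4, mark: star, face: down, pile: 8] → face is down → Match.
[rank: 9, row: 6, mark: star, face: up, pile: 4] → face is up → No match.
[rank: 10, row: 6, mark: cross, face: down, pile: 8] → face is down → Match.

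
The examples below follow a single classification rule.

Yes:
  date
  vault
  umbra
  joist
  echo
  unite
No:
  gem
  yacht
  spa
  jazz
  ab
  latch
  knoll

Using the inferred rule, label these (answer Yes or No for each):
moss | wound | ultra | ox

Rule: has ≥ 2 vowels. This holds for each 'Yes' example and fails for each 'No' one.
moss: 1 vowel, doesn't match → No.
wound: 2 vowels, qualifies → Yes.
ultra: 2 vowels, qualifies → Yes.
ox: 1 vowel, doesn't match → No.

No, Yes, Yes, No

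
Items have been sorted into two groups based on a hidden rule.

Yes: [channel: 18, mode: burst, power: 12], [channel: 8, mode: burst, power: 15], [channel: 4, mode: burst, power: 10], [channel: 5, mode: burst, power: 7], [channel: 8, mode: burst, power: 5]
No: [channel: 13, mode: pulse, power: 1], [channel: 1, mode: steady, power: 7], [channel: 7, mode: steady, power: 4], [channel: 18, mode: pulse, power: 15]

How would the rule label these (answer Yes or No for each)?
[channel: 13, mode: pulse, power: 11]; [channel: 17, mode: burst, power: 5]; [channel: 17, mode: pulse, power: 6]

No, Yes, No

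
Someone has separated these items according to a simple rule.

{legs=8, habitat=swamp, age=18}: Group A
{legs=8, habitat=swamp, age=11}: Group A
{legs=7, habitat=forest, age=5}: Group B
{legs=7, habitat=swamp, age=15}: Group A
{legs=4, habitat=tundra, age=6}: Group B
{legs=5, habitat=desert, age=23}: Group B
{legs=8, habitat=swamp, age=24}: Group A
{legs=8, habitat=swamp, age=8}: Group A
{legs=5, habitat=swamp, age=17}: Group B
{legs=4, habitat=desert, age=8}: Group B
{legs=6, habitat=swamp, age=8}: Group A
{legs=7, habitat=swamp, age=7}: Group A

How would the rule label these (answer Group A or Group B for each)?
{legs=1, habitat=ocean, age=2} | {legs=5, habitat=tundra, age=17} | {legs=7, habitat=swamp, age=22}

'Group A' ⟺ habitat is swamp AND legs ≥ 6.
{legs=1, habitat=ocean, age=2}: habitat is ocean, legs = 1 — fails the rule, so Group B. {legs=5, habitat=tundra, age=17}: habitat is tundra, legs = 5 — fails the rule, so Group B. {legs=7, habitat=swamp, age=22}: habitat is swamp, legs = 7 — has this property, so Group A.

Group B, Group B, Group A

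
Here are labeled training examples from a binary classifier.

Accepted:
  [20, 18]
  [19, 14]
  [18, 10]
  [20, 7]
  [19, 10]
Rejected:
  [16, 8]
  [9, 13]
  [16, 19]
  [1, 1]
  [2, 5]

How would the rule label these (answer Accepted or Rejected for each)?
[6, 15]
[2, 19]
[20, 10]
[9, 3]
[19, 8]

Every 'Accepted' example satisfies: first ≥ 18. None of the 'Rejected' examples do.
[6, 15] → first 6 → Rejected. [2, 19] → first 2 → Rejected. [20, 10] → first 20 → Accepted. [9, 3] → first 9 → Rejected. [19, 8] → first 19 → Accepted.

Rejected, Rejected, Accepted, Rejected, Accepted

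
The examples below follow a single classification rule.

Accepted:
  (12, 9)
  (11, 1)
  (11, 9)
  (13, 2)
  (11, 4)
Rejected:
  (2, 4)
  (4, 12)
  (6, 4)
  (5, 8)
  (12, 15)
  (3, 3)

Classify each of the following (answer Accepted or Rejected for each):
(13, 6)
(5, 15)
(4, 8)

Accepted, Rejected, Rejected

Every 'Accepted' example satisfies: first > second AND sum ≥ 12. None of the 'Rejected' examples do.
(13, 6) — 13 > 6, 13+6 = 19, hence Accepted. (5, 15) — 5 < 15, 5+15 = 20, hence Rejected. (4, 8) — 4 < 8, 4+8 = 12, hence Rejected.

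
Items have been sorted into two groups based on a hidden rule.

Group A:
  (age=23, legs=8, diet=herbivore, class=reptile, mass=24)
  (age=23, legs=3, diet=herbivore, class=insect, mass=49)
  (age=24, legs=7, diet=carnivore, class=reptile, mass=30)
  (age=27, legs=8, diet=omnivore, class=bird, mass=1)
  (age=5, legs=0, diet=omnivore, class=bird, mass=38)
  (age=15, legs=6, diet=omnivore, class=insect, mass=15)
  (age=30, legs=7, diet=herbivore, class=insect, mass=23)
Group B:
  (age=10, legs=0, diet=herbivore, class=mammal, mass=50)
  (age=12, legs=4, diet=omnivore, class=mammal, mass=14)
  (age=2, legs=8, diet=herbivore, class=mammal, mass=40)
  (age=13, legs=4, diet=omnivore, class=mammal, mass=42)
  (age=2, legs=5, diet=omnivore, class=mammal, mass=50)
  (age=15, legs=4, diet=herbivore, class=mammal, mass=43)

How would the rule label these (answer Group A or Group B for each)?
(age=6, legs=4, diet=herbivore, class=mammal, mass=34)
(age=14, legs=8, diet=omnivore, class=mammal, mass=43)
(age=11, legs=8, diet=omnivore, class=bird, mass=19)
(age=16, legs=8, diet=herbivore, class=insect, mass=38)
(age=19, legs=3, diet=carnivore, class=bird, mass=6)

Group B, Group B, Group A, Group A, Group A

The rule appears to be: class is not mammal.
(age=6, legs=4, diet=herbivore, class=mammal, mass=34): class is mammal, doesn't match → Group B.
(age=14, legs=8, diet=omnivore, class=mammal, mass=43): class is mammal, doesn't match → Group B.
(age=11, legs=8, diet=omnivore, class=bird, mass=19): class is bird, checks out → Group A.
(age=16, legs=8, diet=herbivore, class=insect, mass=38): class is insect, checks out → Group A.
(age=19, legs=3, diet=carnivore, class=bird, mass=6): class is bird, checks out → Group A.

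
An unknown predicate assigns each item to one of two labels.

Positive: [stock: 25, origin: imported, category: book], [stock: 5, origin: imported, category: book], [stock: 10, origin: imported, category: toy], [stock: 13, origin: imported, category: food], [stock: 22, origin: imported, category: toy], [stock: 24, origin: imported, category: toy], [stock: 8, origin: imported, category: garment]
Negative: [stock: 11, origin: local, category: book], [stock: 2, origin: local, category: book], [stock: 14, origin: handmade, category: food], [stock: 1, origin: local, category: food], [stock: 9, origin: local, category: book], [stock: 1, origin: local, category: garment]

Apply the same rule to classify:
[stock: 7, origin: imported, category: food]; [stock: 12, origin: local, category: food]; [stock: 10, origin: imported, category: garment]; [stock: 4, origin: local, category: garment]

Positive, Negative, Positive, Negative

Rule: origin is imported. This holds for each 'Positive' example and fails for each 'Negative' one.
[stock: 7, origin: imported, category: food] → origin is imported → Positive.
[stock: 12, origin: local, category: food] → origin is local → Negative.
[stock: 10, origin: imported, category: garment] → origin is imported → Positive.
[stock: 4, origin: local, category: garment] → origin is local → Negative.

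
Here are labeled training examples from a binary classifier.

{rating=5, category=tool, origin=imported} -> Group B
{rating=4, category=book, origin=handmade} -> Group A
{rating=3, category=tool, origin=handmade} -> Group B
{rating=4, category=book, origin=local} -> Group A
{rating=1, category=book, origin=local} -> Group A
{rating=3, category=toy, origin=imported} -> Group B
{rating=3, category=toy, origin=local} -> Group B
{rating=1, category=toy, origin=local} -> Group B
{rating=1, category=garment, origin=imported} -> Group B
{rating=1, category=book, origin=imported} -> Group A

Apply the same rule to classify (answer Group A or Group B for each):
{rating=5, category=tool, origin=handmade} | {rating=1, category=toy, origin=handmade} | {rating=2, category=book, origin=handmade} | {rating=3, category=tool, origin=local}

Group B, Group B, Group A, Group B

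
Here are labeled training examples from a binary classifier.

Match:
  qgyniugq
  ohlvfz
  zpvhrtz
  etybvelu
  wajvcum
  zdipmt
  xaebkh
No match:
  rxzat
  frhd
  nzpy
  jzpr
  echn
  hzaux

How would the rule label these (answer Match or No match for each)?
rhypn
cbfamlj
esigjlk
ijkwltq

No match, Match, Match, Match

The rule appears to be: length ≥ 6.
rhypn: length 5, does not pass → No match.
cbfamlj: length 7, qualifies → Match.
esigjlk: length 7, qualifies → Match.
ijkwltq: length 7, qualifies → Match.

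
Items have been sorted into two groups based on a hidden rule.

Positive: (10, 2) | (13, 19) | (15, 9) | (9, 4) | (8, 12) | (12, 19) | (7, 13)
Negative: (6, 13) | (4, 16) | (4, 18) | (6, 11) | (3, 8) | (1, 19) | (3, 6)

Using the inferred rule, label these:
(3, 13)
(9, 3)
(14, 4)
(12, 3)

Negative, Positive, Positive, Positive

A rule that fits every label: first ≥ 7 — true of each 'Positive' example, false of each 'Negative' one.
(3, 13): first 3 — lacks this property, so Negative.
(9, 3): first 9 — matches, so Positive.
(14, 4): first 14 — matches, so Positive.
(12, 3): first 12 — matches, so Positive.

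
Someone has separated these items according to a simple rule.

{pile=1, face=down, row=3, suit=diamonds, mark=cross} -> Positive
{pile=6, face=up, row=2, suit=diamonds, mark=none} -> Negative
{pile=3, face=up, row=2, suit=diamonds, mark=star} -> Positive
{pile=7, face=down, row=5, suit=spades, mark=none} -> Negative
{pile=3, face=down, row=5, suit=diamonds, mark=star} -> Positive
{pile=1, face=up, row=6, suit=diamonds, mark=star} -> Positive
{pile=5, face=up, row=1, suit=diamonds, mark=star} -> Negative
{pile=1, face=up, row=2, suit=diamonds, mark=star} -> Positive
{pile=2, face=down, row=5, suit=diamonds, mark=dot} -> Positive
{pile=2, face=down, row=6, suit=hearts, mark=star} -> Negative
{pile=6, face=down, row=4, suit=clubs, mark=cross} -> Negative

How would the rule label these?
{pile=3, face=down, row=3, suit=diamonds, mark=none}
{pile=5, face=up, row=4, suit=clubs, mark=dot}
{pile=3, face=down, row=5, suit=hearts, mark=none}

The distinguishing property — suit is diamonds AND pile ≤ 3 — holds for all the 'Positive' cases and none of the 'Negative' cases.

Positive, Negative, Negative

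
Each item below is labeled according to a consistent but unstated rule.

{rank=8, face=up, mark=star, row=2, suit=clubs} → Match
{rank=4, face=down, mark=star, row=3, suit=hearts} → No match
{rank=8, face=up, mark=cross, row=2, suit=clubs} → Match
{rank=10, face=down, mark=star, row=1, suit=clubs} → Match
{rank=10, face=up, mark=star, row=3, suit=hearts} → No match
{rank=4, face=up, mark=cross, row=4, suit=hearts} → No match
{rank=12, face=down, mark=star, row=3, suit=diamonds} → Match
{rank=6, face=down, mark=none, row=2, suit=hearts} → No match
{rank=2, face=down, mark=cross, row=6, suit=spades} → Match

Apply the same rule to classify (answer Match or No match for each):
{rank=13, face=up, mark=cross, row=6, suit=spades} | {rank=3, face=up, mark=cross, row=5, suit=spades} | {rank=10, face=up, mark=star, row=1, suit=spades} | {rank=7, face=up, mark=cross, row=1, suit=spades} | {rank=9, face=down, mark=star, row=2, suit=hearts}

The distinguishing property — suit is not hearts — holds for all the 'Match' cases and none of the 'No match' cases.

Match, Match, Match, Match, No match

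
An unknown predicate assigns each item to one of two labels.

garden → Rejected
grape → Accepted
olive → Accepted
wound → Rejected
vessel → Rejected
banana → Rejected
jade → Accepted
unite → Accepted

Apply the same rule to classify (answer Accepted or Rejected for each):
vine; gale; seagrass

The distinguishing property — ends with 'e' — holds for all the 'Accepted' cases and none of the 'Rejected' cases.

Accepted, Accepted, Rejected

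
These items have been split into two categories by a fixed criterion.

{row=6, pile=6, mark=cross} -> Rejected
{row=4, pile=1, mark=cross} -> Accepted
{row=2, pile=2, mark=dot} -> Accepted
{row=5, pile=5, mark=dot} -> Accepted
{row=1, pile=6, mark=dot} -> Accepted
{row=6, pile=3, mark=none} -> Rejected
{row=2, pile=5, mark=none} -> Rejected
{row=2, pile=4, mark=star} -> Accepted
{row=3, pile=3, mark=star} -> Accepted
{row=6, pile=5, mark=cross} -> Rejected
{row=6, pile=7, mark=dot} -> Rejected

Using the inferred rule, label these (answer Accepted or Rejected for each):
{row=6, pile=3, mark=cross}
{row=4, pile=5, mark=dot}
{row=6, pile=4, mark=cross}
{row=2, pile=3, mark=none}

'Accepted' ⟺ mark is not none AND row ≤ 5.
{row=6, pile=3, mark=cross}: mark is cross, row = 6 — does not pass, so Rejected. {row=4, pile=5, mark=dot}: mark is dot, row = 4 — checks out, so Accepted. {row=6, pile=4, mark=cross}: mark is cross, row = 6 — does not pass, so Rejected. {row=2, pile=3, mark=none}: mark is none, row = 2 — does not pass, so Rejected.

Rejected, Accepted, Rejected, Rejected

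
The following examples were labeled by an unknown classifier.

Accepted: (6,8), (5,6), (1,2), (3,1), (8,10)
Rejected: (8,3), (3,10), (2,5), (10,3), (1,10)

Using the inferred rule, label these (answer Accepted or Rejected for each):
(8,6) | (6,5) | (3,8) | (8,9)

Accepted, Accepted, Rejected, Accepted

'Accepted' ⟺ |first − second| ≤ 2.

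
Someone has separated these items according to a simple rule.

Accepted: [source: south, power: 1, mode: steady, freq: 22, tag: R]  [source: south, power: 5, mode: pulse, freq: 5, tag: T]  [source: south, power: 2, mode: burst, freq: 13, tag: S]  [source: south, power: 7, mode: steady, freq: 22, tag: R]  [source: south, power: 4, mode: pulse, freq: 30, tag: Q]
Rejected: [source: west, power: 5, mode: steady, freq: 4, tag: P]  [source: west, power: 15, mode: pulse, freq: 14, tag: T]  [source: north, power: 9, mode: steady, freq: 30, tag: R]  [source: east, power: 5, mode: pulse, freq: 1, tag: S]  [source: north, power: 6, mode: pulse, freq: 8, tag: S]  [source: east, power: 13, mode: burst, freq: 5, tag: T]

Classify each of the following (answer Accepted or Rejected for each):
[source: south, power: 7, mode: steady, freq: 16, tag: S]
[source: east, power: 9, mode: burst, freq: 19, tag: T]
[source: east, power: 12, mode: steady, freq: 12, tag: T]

All 'Accepted' examples share one property — source is south — and every 'Rejected' example lacks it.
Accepted: [source: south, power: 7, mode: steady, freq: 16, tag: S], since source is south.
Rejected: [source: east, power: 9, mode: burst, freq: 19, tag: T], since source is east.
Rejected: [source: east, power: 12, mode: steady, freq: 12, tag: T], since source is east.

Accepted, Rejected, Rejected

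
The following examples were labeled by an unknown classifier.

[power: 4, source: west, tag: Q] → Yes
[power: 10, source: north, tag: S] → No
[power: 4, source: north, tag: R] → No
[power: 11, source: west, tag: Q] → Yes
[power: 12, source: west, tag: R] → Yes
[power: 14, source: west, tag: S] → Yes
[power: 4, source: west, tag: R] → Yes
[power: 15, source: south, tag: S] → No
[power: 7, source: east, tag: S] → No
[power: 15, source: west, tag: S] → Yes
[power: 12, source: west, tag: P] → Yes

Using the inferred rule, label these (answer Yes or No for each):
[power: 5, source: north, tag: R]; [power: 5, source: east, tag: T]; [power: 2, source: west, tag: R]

No, No, Yes

The common property of the 'Yes' items is: source is west. No 'No' item has it.
[power: 5, source: north, tag: R] — source is north, hence No.
[power: 5, source: east, tag: T] — source is east, hence No.
[power: 2, source: west, tag: R] — source is west, hence Yes.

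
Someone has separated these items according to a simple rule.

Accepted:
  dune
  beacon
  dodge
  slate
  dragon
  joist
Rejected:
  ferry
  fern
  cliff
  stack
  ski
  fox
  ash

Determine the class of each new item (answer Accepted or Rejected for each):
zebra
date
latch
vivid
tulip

The common property of the 'Accepted' items is: has ≥ 2 vowels. No 'Rejected' item has it.
zebra: 2 vowels, passes → Accepted. date: 2 vowels, passes → Accepted. latch: 1 vowel, does not satisfy this → Rejected. vivid: 2 vowels, passes → Accepted. tulip: 2 vowels, passes → Accepted.

Accepted, Accepted, Rejected, Accepted, Accepted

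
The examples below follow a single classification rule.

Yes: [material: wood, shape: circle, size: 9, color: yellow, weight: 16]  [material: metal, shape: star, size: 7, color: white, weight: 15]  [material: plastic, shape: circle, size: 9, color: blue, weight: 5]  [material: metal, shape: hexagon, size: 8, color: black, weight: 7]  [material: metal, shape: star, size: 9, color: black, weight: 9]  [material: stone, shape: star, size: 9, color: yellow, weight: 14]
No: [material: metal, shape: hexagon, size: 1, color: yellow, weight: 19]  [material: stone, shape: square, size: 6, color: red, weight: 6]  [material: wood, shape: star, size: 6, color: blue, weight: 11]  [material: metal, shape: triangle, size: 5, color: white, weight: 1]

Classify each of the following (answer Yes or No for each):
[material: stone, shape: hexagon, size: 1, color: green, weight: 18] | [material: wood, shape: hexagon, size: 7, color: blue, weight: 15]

Every 'Yes' example satisfies: size ≥ 7. None of the 'No' examples do.

No, Yes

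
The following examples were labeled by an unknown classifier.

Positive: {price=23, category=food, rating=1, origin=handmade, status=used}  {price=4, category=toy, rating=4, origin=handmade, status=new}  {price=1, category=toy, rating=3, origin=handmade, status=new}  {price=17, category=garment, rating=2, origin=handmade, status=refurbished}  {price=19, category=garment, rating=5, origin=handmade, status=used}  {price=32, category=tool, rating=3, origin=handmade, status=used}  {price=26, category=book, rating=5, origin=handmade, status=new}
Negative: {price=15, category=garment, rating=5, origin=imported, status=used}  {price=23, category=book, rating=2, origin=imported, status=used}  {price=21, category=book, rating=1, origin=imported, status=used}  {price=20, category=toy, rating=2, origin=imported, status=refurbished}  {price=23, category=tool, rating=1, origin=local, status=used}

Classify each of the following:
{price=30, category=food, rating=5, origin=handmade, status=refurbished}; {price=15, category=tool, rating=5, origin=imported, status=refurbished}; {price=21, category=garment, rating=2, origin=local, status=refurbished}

Comparing the two groups points to one rule — origin is handmade.
{price=30, category=food, rating=5, origin=handmade, status=refurbished}: origin is handmade, satisfies this → Positive.
{price=15, category=tool, rating=5, origin=imported, status=refurbished}: origin is imported, lacks this property → Negative.
{price=21, category=garment, rating=2, origin=local, status=refurbished}: origin is local, lacks this property → Negative.

Positive, Negative, Negative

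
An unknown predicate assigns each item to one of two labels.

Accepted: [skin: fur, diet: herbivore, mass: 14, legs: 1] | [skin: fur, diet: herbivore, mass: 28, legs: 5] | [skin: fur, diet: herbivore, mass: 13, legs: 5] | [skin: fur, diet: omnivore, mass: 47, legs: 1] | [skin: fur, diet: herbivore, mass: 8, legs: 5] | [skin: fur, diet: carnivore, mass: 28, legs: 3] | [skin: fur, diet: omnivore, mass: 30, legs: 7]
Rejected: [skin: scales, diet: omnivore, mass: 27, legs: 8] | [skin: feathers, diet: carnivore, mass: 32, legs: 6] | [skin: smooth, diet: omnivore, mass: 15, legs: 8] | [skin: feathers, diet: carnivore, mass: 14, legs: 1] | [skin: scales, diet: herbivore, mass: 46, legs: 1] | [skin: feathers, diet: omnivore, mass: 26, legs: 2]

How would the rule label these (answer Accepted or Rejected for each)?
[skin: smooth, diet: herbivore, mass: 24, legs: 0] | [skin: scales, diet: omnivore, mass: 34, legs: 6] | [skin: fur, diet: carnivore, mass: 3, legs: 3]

Rule: skin is fur. This holds for each 'Accepted' example and fails for each 'Rejected' one.
[skin: smooth, diet: herbivore, mass: 24, legs: 0]: skin is smooth — fails this test, so Rejected. [skin: scales, diet: omnivore, mass: 34, legs: 6]: skin is scales — fails this test, so Rejected. [skin: fur, diet: carnivore, mass: 3, legs: 3]: skin is fur — checks out, so Accepted.

Rejected, Rejected, Accepted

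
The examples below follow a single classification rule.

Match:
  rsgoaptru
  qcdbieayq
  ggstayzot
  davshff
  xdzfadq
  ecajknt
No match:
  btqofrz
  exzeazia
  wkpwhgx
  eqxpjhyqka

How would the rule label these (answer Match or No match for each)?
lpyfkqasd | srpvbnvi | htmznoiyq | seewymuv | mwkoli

The classifier is using: odd length AND contains 'a'.

Match, No match, No match, No match, No match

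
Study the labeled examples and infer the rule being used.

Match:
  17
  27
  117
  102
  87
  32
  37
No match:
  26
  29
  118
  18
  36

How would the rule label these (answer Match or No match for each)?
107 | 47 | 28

'Match' ⟺ ≡ 2 (mod 5).

Match, Match, No match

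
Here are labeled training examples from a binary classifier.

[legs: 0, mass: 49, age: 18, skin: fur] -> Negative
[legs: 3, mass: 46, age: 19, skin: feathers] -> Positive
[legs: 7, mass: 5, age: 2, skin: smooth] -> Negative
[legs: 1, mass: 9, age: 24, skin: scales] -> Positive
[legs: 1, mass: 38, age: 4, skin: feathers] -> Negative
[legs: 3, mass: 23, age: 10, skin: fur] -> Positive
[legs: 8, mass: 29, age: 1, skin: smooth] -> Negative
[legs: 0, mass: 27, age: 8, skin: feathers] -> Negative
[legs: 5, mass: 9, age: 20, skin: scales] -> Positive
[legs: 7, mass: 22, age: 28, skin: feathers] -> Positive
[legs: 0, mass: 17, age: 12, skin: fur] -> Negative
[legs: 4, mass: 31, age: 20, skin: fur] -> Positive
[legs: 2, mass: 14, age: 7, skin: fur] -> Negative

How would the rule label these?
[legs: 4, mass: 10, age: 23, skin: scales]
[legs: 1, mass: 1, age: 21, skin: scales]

The distinguishing property — legs ≥ 1 AND age ≥ 8 — holds for all the 'Positive' cases and none of the 'Negative' cases.

Positive, Positive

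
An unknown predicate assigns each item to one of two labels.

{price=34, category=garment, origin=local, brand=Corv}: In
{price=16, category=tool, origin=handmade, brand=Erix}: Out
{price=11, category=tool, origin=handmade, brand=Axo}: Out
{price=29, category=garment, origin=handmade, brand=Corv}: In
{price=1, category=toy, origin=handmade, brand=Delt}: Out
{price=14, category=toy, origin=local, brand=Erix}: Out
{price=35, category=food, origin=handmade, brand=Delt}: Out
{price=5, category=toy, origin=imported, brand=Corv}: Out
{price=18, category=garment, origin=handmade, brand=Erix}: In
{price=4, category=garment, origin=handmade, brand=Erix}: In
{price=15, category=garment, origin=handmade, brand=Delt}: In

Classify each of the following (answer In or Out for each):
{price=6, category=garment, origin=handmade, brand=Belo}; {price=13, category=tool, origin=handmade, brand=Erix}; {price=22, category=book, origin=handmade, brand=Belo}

In, Out, Out

Looking at the examples, the only property every 'In' case has and every 'Out' case lacks is: category is garment.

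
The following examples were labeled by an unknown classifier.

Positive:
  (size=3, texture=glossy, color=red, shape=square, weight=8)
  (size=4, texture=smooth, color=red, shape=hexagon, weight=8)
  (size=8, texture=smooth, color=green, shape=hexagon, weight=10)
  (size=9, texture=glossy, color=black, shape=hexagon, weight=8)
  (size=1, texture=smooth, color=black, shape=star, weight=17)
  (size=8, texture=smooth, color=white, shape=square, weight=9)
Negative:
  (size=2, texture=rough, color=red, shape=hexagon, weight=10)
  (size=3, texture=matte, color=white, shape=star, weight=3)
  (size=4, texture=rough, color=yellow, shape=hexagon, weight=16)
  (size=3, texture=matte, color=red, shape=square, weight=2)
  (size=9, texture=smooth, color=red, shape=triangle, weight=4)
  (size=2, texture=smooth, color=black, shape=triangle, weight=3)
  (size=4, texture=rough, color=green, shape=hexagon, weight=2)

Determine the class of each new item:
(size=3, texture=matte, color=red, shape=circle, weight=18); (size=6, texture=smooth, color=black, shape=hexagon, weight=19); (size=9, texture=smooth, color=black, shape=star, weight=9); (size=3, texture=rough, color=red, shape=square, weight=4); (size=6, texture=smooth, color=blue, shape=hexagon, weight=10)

Positive, Positive, Positive, Negative, Positive

The common property of the 'Positive' items is: texture is not rough AND weight ≥ 8. No 'Negative' item has it.
Positive: (size=3, texture=matte, color=red, shape=circle, weight=18), since texture is matte, weight = 18. Positive: (size=6, texture=smooth, color=black, shape=hexagon, weight=19), since texture is smooth, weight = 19. Positive: (size=9, texture=smooth, color=black, shape=star, weight=9), since texture is smooth, weight = 9. Negative: (size=3, texture=rough, color=red, shape=square, weight=4), since texture is rough, weight = 4. Positive: (size=6, texture=smooth, color=blue, shape=hexagon, weight=10), since texture is smooth, weight = 10.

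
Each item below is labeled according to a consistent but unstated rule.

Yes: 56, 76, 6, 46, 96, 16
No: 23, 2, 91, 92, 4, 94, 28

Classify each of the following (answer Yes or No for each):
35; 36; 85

Comparing the two groups points to one rule — ends in digit 6.
35 → last digit 5 → No. 36 → last digit 6 → Yes. 85 → last digit 5 → No.

No, Yes, No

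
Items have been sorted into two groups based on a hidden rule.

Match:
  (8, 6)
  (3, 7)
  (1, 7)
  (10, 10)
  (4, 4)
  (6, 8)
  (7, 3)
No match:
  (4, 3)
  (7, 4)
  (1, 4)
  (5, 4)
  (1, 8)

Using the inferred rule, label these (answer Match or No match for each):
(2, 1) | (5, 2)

No match, No match

The distinguishing property — sum is even — holds for all the 'Match' cases and none of the 'No match' cases.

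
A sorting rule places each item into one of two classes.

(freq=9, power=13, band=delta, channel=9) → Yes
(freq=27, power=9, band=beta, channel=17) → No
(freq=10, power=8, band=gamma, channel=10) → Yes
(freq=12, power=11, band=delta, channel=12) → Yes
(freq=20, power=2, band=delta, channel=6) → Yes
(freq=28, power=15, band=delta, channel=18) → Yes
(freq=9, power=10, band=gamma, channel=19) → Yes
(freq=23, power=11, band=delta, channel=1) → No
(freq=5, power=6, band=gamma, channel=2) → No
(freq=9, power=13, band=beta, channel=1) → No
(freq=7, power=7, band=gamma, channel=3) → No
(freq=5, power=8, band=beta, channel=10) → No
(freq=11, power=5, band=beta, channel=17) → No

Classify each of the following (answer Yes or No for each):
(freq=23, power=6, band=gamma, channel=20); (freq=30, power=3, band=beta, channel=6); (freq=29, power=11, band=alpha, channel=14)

The distinguishing property — band is not beta AND channel ≥ 6 — holds for all the 'Yes' cases and none of the 'No' cases.
(freq=23, power=6, band=gamma, channel=20): band is gamma, channel = 20, matches → Yes. (freq=30, power=3, band=beta, channel=6): band is beta, channel = 6, does not pass → No. (freq=29, power=11, band=alpha, channel=14): band is alpha, channel = 14, matches → Yes.

Yes, No, Yes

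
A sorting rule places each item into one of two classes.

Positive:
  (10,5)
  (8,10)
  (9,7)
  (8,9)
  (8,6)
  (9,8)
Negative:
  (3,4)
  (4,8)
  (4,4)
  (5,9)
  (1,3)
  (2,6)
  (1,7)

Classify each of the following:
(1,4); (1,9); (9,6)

Negative, Negative, Positive

A rule that fits every label: first ≥ 6 — true of each 'Positive' example, false of each 'Negative' one.
(1,4) — first 1, hence Negative.
(1,9) — first 1, hence Negative.
(9,6) — first 9, hence Positive.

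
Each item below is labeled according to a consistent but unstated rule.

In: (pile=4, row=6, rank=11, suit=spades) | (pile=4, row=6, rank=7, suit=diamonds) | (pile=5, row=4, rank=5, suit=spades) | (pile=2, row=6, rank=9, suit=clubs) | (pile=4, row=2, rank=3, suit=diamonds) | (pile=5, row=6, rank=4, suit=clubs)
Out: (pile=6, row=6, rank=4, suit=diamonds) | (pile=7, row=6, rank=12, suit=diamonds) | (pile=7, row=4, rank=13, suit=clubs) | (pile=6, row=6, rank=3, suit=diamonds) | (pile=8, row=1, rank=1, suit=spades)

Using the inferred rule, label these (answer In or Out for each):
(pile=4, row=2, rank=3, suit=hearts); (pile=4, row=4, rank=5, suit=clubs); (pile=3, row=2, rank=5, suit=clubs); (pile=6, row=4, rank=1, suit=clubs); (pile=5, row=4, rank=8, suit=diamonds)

The distinguishing property — pile ≤ 5 — holds for all the 'In' cases and none of the 'Out' cases.

In, In, In, Out, In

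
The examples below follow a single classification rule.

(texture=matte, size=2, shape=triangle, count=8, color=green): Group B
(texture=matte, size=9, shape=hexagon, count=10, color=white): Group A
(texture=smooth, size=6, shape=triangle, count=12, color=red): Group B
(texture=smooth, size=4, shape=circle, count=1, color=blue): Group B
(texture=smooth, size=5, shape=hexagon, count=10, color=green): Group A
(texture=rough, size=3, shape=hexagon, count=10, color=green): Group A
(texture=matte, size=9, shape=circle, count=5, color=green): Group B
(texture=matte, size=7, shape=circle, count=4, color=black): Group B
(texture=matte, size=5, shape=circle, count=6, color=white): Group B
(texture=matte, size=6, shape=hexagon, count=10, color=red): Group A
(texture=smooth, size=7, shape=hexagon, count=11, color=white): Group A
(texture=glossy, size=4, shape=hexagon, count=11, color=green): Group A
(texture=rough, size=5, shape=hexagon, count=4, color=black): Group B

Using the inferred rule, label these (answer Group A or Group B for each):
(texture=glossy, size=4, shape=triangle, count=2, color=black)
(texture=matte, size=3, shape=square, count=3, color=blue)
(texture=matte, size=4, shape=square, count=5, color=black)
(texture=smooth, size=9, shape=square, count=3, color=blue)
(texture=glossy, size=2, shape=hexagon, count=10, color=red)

All 'Group A' examples share one property — shape is hexagon AND count ≥ 5 — and every 'Group B' example lacks it.
(texture=glossy, size=4, shape=triangle, count=2, color=black): shape is triangle, count = 2 — fails this test, so Group B. (texture=matte, size=3, shape=square, count=3, color=blue): shape is square, count = 3 — fails this test, so Group B. (texture=matte, size=4, shape=square, count=5, color=black): shape is square, count = 5 — fails this test, so Group B. (texture=smooth, size=9, shape=square, count=3, color=blue): shape is square, count = 3 — fails this test, so Group B. (texture=glossy, size=2, shape=hexagon, count=10, color=red): shape is hexagon, count = 10 — qualifies, so Group A.

Group B, Group B, Group B, Group B, Group A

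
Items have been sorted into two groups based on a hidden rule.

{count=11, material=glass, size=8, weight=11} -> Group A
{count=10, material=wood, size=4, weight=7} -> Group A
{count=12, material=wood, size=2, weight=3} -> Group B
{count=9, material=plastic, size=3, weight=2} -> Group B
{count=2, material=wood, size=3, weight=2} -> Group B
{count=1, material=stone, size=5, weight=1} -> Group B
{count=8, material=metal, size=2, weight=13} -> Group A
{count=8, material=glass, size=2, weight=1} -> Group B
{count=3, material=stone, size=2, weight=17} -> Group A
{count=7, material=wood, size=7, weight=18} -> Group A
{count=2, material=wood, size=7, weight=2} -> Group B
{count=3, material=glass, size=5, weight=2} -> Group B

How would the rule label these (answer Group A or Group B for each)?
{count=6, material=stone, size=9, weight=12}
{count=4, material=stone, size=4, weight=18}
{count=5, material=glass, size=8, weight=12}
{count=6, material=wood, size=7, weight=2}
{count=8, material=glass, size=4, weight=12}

A rule that fits every label: weight ≥ 7 — true of each 'Group A' example, false of each 'Group B' one.
{count=6, material=stone, size=9, weight=12} → weight = 12 → Group A. {count=4, material=stone, size=4, weight=18} → weight = 18 → Group A. {count=5, material=glass, size=8, weight=12} → weight = 12 → Group A. {count=6, material=wood, size=7, weight=2} → weight = 2 → Group B. {count=8, material=glass, size=4, weight=12} → weight = 12 → Group A.

Group A, Group A, Group A, Group B, Group A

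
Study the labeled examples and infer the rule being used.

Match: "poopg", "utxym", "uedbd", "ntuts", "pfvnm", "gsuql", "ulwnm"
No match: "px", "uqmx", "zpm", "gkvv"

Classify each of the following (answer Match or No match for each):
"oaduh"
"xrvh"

Match, No match

The pattern is that an item is 'Match' exactly when: length 5.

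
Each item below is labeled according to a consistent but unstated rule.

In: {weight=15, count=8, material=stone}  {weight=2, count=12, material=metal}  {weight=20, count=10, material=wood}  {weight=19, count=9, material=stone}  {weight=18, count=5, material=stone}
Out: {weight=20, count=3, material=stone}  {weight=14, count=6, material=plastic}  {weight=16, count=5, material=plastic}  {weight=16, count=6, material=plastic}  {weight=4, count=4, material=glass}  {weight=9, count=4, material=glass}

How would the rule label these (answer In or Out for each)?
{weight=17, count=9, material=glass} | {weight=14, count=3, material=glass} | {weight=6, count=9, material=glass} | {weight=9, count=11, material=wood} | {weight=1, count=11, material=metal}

The classifier is using: count ≥ 8 OR weight = 18.
{weight=17, count=9, material=glass}: In (count = 9, weight = 17). {weight=14, count=3, material=glass}: Out (count = 3, weight = 14). {weight=6, count=9, material=glass}: In (count = 9, weight = 6). {weight=9, count=11, material=wood}: In (count = 11, weight = 9). {weight=1, count=11, material=metal}: In (count = 11, weight = 1).

In, Out, In, In, In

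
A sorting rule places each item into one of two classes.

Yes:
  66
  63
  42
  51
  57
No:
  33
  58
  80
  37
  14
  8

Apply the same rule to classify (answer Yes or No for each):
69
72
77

Every 'Yes' example satisfies: multiple of 3 AND at least 37. None of the 'No' examples do.
69: 69 = 3·23, 69 ≥ 37 — matches, so Yes.
72: 72 = 3·24, 72 ≥ 37 — matches, so Yes.
77: 77 = 3·25 + 2, 77 ≥ 37 — lacks this property, so No.

Yes, Yes, No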